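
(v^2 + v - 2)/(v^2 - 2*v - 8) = (v - 1)/(v - 4)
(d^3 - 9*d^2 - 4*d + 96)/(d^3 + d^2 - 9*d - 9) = (d^2 - 12*d + 32)/(d^2 - 2*d - 3)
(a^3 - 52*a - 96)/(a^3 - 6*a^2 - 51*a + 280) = (a^2 + 8*a + 12)/(a^2 + 2*a - 35)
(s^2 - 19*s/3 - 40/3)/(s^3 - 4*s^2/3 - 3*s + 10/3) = (s - 8)/(s^2 - 3*s + 2)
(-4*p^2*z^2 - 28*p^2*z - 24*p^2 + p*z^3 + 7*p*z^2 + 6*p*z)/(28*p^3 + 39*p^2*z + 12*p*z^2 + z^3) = p*(-4*p*z^2 - 28*p*z - 24*p + z^3 + 7*z^2 + 6*z)/(28*p^3 + 39*p^2*z + 12*p*z^2 + z^3)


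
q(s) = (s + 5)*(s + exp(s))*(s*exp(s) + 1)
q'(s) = (s + 5)*(s + exp(s))*(s*exp(s) + exp(s)) + (s + 5)*(s*exp(s) + 1)*(exp(s) + 1) + (s + exp(s))*(s*exp(s) + 1) = (s + 1)*(s + 5)*(s + exp(s))*exp(s) + (s + 5)*(s*exp(s) + 1)*(exp(s) + 1) + (s + exp(s))*(s*exp(s) + 1)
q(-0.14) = 3.11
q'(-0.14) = 11.27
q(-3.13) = -4.98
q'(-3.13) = -0.44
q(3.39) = 28168.70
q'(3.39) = 65608.36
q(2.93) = 9595.73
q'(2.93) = 22591.03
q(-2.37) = -4.66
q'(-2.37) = 1.23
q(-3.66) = -4.41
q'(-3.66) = -1.71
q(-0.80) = -0.94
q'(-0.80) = 3.54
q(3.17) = 16854.39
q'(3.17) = 39442.92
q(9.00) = 8282458577.65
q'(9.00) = 18068500306.15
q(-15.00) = 150.00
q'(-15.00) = -25.00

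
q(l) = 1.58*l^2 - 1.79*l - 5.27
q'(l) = 3.16*l - 1.79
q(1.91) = -2.92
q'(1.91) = 4.25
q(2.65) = 1.08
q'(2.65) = 6.58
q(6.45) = 48.92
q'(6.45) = 18.59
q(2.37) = -0.64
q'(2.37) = 5.70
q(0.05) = -5.36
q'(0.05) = -1.63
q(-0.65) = -3.44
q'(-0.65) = -3.84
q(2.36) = -0.69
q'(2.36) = 5.67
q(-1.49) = 0.90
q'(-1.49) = -6.50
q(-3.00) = 14.32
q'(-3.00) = -11.27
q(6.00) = 40.87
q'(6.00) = 17.17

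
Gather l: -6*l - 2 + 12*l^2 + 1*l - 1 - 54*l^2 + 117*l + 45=-42*l^2 + 112*l + 42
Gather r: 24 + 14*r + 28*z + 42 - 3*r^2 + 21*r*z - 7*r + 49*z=-3*r^2 + r*(21*z + 7) + 77*z + 66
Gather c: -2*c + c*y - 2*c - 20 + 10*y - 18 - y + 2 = c*(y - 4) + 9*y - 36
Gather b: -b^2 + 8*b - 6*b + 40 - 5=-b^2 + 2*b + 35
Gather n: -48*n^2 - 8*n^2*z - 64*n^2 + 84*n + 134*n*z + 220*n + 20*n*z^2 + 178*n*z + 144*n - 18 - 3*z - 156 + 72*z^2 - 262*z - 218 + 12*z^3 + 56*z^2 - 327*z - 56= n^2*(-8*z - 112) + n*(20*z^2 + 312*z + 448) + 12*z^3 + 128*z^2 - 592*z - 448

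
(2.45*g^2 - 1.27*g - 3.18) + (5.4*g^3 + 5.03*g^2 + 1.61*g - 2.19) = 5.4*g^3 + 7.48*g^2 + 0.34*g - 5.37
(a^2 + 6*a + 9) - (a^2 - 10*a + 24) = 16*a - 15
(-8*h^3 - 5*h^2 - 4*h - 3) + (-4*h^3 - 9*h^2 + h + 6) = -12*h^3 - 14*h^2 - 3*h + 3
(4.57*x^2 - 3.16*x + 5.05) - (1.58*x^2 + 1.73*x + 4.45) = 2.99*x^2 - 4.89*x + 0.6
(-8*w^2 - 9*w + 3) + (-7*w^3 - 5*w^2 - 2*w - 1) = -7*w^3 - 13*w^2 - 11*w + 2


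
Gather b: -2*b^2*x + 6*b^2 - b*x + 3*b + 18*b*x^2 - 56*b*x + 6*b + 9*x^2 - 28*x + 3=b^2*(6 - 2*x) + b*(18*x^2 - 57*x + 9) + 9*x^2 - 28*x + 3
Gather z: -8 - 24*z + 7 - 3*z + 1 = -27*z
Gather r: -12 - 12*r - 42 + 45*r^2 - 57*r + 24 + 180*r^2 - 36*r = 225*r^2 - 105*r - 30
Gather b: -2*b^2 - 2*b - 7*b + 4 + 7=-2*b^2 - 9*b + 11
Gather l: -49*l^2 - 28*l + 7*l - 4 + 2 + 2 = -49*l^2 - 21*l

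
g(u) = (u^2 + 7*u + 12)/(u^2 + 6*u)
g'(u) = (-2*u - 6)*(u^2 + 7*u + 12)/(u^2 + 6*u)^2 + (2*u + 7)/(u^2 + 6*u) = (-u^2 - 24*u - 72)/(u^2*(u^2 + 12*u + 36))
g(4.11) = 1.39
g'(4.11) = -0.11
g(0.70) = 3.71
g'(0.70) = -4.06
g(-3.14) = 0.01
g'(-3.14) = -0.08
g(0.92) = 3.03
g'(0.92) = -2.34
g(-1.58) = -0.49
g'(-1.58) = -0.75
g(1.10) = 2.68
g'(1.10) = -1.63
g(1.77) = 2.00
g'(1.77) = -0.62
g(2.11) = 1.82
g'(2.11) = -0.43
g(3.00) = 1.56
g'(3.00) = -0.21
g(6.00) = 1.25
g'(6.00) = -0.05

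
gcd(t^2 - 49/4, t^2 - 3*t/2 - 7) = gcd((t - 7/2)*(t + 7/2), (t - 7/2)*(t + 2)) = t - 7/2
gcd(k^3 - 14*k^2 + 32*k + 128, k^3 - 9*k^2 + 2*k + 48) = k^2 - 6*k - 16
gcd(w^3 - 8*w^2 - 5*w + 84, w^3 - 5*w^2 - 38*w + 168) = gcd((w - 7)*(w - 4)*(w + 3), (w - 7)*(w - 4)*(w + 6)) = w^2 - 11*w + 28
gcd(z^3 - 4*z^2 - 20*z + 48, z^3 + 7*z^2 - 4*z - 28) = z - 2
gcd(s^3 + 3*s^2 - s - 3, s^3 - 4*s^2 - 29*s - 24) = s^2 + 4*s + 3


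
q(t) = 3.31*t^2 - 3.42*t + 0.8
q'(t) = 6.62*t - 3.42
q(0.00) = 0.80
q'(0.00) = -3.42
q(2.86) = 18.09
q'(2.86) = 15.51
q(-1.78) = 17.38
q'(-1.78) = -15.20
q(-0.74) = 5.14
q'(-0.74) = -8.32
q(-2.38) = 27.69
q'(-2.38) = -19.18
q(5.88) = 95.13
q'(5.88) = 35.51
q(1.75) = 4.95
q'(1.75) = 8.16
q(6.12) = 103.84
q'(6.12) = 37.09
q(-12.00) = 518.48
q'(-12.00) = -82.86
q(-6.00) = 140.48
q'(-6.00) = -43.14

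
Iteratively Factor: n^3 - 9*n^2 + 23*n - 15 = (n - 5)*(n^2 - 4*n + 3) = (n - 5)*(n - 3)*(n - 1)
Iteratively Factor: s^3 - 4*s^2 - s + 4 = (s - 1)*(s^2 - 3*s - 4) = (s - 1)*(s + 1)*(s - 4)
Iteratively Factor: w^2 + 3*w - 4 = (w - 1)*(w + 4)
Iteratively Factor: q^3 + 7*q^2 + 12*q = (q)*(q^2 + 7*q + 12) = q*(q + 4)*(q + 3)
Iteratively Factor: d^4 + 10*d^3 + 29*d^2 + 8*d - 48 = (d + 4)*(d^3 + 6*d^2 + 5*d - 12) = (d + 4)^2*(d^2 + 2*d - 3) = (d + 3)*(d + 4)^2*(d - 1)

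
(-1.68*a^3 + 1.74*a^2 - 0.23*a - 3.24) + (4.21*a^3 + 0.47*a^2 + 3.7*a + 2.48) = 2.53*a^3 + 2.21*a^2 + 3.47*a - 0.76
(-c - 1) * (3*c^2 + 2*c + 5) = -3*c^3 - 5*c^2 - 7*c - 5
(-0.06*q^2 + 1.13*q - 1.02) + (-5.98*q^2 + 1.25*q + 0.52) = -6.04*q^2 + 2.38*q - 0.5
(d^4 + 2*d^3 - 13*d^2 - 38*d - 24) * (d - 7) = d^5 - 5*d^4 - 27*d^3 + 53*d^2 + 242*d + 168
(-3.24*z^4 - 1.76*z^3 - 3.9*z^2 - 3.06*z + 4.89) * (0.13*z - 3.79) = -0.4212*z^5 + 12.0508*z^4 + 6.1634*z^3 + 14.3832*z^2 + 12.2331*z - 18.5331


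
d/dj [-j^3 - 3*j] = -3*j^2 - 3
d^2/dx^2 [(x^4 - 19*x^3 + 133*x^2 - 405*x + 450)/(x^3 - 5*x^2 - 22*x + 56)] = 2*(85*x^6 - 2307*x^5 + 24549*x^4 - 128173*x^3 + 340890*x^2 - 446052*x + 261928)/(x^9 - 15*x^8 + 9*x^7 + 703*x^6 - 1878*x^5 - 10452*x^4 + 35720*x^3 + 34272*x^2 - 206976*x + 175616)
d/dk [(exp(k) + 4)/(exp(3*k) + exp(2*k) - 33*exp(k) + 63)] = (-2*exp(2*k) - 19*exp(k) - 65)*exp(k)/(exp(5*k) + 5*exp(4*k) - 50*exp(3*k) - 90*exp(2*k) + 945*exp(k) - 1323)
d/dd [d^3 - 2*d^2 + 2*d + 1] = 3*d^2 - 4*d + 2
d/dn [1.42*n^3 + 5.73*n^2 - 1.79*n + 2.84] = 4.26*n^2 + 11.46*n - 1.79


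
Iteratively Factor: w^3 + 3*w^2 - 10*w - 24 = (w + 2)*(w^2 + w - 12) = (w + 2)*(w + 4)*(w - 3)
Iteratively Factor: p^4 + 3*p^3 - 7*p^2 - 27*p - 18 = (p - 3)*(p^3 + 6*p^2 + 11*p + 6) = (p - 3)*(p + 2)*(p^2 + 4*p + 3) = (p - 3)*(p + 2)*(p + 3)*(p + 1)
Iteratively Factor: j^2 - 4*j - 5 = (j + 1)*(j - 5)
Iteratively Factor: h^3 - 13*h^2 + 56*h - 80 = (h - 5)*(h^2 - 8*h + 16) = (h - 5)*(h - 4)*(h - 4)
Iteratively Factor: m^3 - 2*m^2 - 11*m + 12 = (m - 1)*(m^2 - m - 12) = (m - 4)*(m - 1)*(m + 3)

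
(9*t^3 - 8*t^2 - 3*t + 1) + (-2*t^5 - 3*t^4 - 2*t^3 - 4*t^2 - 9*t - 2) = -2*t^5 - 3*t^4 + 7*t^3 - 12*t^2 - 12*t - 1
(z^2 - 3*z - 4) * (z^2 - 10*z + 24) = z^4 - 13*z^3 + 50*z^2 - 32*z - 96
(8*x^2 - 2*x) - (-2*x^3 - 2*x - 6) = 2*x^3 + 8*x^2 + 6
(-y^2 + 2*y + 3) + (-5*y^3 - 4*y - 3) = -5*y^3 - y^2 - 2*y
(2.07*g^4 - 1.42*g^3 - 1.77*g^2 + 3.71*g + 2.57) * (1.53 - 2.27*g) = -4.6989*g^5 + 6.3905*g^4 + 1.8453*g^3 - 11.1298*g^2 - 0.1576*g + 3.9321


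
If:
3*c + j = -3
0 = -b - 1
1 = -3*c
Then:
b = -1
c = -1/3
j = -2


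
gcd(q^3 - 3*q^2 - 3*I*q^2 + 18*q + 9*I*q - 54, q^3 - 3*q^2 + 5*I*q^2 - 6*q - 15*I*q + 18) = q^2 + q*(-3 + 3*I) - 9*I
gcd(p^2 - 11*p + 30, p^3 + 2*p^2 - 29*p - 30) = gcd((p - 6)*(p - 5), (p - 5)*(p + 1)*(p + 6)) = p - 5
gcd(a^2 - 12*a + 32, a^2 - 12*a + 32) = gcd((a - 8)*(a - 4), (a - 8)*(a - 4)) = a^2 - 12*a + 32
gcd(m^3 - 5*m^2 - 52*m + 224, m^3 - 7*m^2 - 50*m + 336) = m^2 - m - 56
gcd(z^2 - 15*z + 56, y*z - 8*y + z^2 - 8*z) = z - 8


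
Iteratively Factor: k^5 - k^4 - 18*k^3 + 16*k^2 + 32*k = (k - 2)*(k^4 + k^3 - 16*k^2 - 16*k) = k*(k - 2)*(k^3 + k^2 - 16*k - 16) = k*(k - 4)*(k - 2)*(k^2 + 5*k + 4) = k*(k - 4)*(k - 2)*(k + 4)*(k + 1)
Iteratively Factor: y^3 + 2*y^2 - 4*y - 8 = (y - 2)*(y^2 + 4*y + 4) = (y - 2)*(y + 2)*(y + 2)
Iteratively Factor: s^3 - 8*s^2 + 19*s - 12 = (s - 1)*(s^2 - 7*s + 12) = (s - 4)*(s - 1)*(s - 3)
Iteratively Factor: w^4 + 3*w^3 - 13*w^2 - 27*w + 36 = (w - 1)*(w^3 + 4*w^2 - 9*w - 36) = (w - 1)*(w + 4)*(w^2 - 9) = (w - 3)*(w - 1)*(w + 4)*(w + 3)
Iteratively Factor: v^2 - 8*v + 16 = (v - 4)*(v - 4)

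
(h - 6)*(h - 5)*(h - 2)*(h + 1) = h^4 - 12*h^3 + 39*h^2 - 8*h - 60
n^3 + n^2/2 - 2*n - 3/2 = (n - 3/2)*(n + 1)^2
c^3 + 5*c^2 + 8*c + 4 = (c + 1)*(c + 2)^2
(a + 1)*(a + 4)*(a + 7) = a^3 + 12*a^2 + 39*a + 28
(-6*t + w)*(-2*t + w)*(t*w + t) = 12*t^3*w + 12*t^3 - 8*t^2*w^2 - 8*t^2*w + t*w^3 + t*w^2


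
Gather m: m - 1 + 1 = m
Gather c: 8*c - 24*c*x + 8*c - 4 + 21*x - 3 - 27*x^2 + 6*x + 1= c*(16 - 24*x) - 27*x^2 + 27*x - 6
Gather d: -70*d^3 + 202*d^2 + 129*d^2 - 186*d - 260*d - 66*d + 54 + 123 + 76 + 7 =-70*d^3 + 331*d^2 - 512*d + 260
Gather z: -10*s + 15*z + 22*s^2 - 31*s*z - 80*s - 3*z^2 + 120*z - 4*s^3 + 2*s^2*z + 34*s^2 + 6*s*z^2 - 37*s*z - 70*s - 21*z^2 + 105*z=-4*s^3 + 56*s^2 - 160*s + z^2*(6*s - 24) + z*(2*s^2 - 68*s + 240)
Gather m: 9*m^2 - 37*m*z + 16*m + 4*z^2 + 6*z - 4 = 9*m^2 + m*(16 - 37*z) + 4*z^2 + 6*z - 4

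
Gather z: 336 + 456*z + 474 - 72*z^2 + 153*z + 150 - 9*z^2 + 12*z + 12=-81*z^2 + 621*z + 972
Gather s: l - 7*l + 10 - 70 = -6*l - 60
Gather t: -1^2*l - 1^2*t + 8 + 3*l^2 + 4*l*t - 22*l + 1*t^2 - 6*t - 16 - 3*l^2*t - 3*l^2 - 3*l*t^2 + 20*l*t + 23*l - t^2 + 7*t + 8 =-3*l*t^2 + t*(-3*l^2 + 24*l)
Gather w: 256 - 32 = 224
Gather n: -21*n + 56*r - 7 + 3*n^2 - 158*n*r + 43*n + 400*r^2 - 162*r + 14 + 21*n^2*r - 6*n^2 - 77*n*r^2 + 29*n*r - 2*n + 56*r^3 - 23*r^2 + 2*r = n^2*(21*r - 3) + n*(-77*r^2 - 129*r + 20) + 56*r^3 + 377*r^2 - 104*r + 7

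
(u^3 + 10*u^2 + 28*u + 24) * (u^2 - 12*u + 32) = u^5 - 2*u^4 - 60*u^3 + 8*u^2 + 608*u + 768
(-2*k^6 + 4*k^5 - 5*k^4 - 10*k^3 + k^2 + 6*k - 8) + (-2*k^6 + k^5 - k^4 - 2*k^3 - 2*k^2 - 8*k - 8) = -4*k^6 + 5*k^5 - 6*k^4 - 12*k^3 - k^2 - 2*k - 16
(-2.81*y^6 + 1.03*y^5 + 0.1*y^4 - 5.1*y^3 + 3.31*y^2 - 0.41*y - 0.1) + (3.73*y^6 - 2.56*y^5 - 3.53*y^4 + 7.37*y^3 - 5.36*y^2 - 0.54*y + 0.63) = 0.92*y^6 - 1.53*y^5 - 3.43*y^4 + 2.27*y^3 - 2.05*y^2 - 0.95*y + 0.53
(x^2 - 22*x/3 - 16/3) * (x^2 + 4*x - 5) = x^4 - 10*x^3/3 - 119*x^2/3 + 46*x/3 + 80/3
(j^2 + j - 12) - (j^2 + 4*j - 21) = 9 - 3*j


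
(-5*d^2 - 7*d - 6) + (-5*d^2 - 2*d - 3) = -10*d^2 - 9*d - 9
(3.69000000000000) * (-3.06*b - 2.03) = -11.2914*b - 7.4907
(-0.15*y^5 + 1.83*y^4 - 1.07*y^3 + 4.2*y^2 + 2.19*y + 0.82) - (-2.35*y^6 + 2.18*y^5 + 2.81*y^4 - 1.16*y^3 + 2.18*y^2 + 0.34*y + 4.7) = 2.35*y^6 - 2.33*y^5 - 0.98*y^4 + 0.0899999999999999*y^3 + 2.02*y^2 + 1.85*y - 3.88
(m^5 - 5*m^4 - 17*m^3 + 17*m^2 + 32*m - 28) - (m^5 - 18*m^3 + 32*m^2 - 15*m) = -5*m^4 + m^3 - 15*m^2 + 47*m - 28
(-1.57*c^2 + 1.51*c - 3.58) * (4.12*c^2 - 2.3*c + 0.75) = -6.4684*c^4 + 9.8322*c^3 - 19.4001*c^2 + 9.3665*c - 2.685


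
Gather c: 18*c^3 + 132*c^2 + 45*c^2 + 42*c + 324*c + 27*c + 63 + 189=18*c^3 + 177*c^2 + 393*c + 252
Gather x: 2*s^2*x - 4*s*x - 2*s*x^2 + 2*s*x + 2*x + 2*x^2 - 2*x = x^2*(2 - 2*s) + x*(2*s^2 - 2*s)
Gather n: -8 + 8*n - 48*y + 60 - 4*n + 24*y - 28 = 4*n - 24*y + 24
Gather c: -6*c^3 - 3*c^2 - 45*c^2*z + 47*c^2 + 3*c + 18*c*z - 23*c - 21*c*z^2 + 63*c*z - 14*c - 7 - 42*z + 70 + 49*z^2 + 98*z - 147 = -6*c^3 + c^2*(44 - 45*z) + c*(-21*z^2 + 81*z - 34) + 49*z^2 + 56*z - 84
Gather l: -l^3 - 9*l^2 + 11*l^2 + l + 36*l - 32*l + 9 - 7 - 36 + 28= -l^3 + 2*l^2 + 5*l - 6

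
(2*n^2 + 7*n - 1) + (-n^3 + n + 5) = -n^3 + 2*n^2 + 8*n + 4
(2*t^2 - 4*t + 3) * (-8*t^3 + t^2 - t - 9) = -16*t^5 + 34*t^4 - 30*t^3 - 11*t^2 + 33*t - 27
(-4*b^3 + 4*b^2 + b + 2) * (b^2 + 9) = -4*b^5 + 4*b^4 - 35*b^3 + 38*b^2 + 9*b + 18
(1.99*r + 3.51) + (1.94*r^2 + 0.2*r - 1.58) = 1.94*r^2 + 2.19*r + 1.93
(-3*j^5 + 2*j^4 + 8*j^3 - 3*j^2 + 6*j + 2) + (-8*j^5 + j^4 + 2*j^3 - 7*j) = -11*j^5 + 3*j^4 + 10*j^3 - 3*j^2 - j + 2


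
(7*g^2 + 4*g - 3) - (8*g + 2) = 7*g^2 - 4*g - 5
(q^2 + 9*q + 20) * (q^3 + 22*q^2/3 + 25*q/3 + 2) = q^5 + 49*q^4/3 + 283*q^3/3 + 671*q^2/3 + 554*q/3 + 40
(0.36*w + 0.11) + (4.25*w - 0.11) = 4.61*w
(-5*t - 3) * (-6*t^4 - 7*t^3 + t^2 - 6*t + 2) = 30*t^5 + 53*t^4 + 16*t^3 + 27*t^2 + 8*t - 6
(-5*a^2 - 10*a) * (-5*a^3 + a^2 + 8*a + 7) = 25*a^5 + 45*a^4 - 50*a^3 - 115*a^2 - 70*a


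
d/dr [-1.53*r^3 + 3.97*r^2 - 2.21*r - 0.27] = -4.59*r^2 + 7.94*r - 2.21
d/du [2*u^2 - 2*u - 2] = 4*u - 2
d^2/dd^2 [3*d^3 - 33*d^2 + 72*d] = 18*d - 66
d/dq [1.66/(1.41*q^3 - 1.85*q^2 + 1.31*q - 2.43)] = (-7.0218*q^2 + 6.142*q - 2.1746)/(1.41*q^3 - 1.85*q^2 + 1.31*q - 2.43)^2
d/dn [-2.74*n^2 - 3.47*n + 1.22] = -5.48*n - 3.47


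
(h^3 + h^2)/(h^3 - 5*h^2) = (h + 1)/(h - 5)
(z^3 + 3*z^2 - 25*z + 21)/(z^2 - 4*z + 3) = z + 7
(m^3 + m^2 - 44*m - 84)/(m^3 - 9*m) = (m^3 + m^2 - 44*m - 84)/(m*(m^2 - 9))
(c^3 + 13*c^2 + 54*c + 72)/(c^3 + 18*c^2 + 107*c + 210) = (c^2 + 7*c + 12)/(c^2 + 12*c + 35)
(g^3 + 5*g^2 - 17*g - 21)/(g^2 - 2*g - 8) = (-g^3 - 5*g^2 + 17*g + 21)/(-g^2 + 2*g + 8)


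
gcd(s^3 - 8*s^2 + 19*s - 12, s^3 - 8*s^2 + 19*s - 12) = s^3 - 8*s^2 + 19*s - 12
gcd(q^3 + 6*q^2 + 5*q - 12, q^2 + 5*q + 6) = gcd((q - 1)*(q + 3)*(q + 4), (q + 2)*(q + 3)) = q + 3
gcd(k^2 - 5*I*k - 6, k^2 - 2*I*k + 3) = k - 3*I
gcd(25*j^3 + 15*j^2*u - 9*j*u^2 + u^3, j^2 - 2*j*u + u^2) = 1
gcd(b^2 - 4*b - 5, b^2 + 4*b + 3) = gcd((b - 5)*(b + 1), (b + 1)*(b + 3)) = b + 1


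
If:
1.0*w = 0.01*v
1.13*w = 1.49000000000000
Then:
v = 131.86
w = 1.32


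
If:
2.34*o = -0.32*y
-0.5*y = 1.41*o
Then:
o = 0.00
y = 0.00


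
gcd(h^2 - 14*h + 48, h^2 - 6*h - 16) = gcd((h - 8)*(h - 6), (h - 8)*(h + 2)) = h - 8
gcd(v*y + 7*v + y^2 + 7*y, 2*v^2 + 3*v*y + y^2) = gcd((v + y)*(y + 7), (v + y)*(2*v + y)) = v + y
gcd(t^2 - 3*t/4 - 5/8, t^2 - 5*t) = 1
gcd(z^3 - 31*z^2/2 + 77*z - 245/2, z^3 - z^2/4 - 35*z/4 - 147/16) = z - 7/2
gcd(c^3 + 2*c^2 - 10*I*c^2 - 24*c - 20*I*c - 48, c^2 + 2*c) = c + 2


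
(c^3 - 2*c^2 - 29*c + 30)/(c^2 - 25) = (c^2 - 7*c + 6)/(c - 5)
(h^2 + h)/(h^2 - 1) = h/(h - 1)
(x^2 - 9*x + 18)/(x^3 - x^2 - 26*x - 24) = (x - 3)/(x^2 + 5*x + 4)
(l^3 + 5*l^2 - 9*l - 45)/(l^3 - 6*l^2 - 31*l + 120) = (l + 3)/(l - 8)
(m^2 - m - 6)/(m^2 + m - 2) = (m - 3)/(m - 1)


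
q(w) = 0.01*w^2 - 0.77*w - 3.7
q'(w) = 0.02*w - 0.77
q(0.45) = -4.04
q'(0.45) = -0.76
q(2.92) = -5.86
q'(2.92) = -0.71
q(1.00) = -4.46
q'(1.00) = -0.75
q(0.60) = -4.16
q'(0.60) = -0.76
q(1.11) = -4.54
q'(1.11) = -0.75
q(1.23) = -4.63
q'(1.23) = -0.75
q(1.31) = -4.69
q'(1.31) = -0.74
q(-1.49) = -2.53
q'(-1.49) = -0.80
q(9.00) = -9.82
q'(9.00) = -0.59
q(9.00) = -9.82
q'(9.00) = -0.59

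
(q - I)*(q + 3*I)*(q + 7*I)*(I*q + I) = I*q^4 - 9*q^3 + I*q^3 - 9*q^2 - 11*I*q^2 - 21*q - 11*I*q - 21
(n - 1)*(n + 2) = n^2 + n - 2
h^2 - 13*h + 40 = (h - 8)*(h - 5)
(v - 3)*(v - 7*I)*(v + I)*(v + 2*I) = v^4 - 3*v^3 - 4*I*v^3 + 19*v^2 + 12*I*v^2 - 57*v + 14*I*v - 42*I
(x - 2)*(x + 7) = x^2 + 5*x - 14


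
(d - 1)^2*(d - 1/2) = d^3 - 5*d^2/2 + 2*d - 1/2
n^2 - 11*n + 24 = (n - 8)*(n - 3)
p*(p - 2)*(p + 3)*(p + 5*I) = p^4 + p^3 + 5*I*p^3 - 6*p^2 + 5*I*p^2 - 30*I*p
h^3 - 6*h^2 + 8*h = h*(h - 4)*(h - 2)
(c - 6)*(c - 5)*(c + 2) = c^3 - 9*c^2 + 8*c + 60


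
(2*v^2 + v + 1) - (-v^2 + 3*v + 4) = 3*v^2 - 2*v - 3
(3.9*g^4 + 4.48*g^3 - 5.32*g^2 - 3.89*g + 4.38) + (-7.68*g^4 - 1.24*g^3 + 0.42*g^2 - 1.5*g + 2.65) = -3.78*g^4 + 3.24*g^3 - 4.9*g^2 - 5.39*g + 7.03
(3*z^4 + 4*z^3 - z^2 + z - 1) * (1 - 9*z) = -27*z^5 - 33*z^4 + 13*z^3 - 10*z^2 + 10*z - 1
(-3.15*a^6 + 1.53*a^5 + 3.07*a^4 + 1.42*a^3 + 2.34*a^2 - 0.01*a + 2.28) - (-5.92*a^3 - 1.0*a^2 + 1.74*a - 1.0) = -3.15*a^6 + 1.53*a^5 + 3.07*a^4 + 7.34*a^3 + 3.34*a^2 - 1.75*a + 3.28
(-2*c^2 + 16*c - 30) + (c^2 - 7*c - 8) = -c^2 + 9*c - 38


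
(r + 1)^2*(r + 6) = r^3 + 8*r^2 + 13*r + 6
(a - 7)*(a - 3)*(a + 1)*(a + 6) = a^4 - 3*a^3 - 43*a^2 + 87*a + 126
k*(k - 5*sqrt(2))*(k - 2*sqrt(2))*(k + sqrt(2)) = k^4 - 6*sqrt(2)*k^3 + 6*k^2 + 20*sqrt(2)*k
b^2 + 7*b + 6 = (b + 1)*(b + 6)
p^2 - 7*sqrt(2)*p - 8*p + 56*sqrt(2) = (p - 8)*(p - 7*sqrt(2))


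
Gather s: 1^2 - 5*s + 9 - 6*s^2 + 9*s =-6*s^2 + 4*s + 10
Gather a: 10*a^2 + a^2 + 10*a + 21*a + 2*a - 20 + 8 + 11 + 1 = 11*a^2 + 33*a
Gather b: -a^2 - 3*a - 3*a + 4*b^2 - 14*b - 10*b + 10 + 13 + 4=-a^2 - 6*a + 4*b^2 - 24*b + 27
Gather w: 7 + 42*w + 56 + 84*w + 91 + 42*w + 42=168*w + 196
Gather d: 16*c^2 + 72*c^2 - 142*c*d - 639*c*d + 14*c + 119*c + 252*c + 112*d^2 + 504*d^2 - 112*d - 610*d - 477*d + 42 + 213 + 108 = 88*c^2 + 385*c + 616*d^2 + d*(-781*c - 1199) + 363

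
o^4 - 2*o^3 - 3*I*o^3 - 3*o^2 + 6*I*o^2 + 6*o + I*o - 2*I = (o - 2)*(o - I)^3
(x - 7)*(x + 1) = x^2 - 6*x - 7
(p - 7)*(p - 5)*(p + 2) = p^3 - 10*p^2 + 11*p + 70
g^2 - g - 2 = (g - 2)*(g + 1)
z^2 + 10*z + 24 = (z + 4)*(z + 6)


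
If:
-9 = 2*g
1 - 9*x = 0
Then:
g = -9/2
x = 1/9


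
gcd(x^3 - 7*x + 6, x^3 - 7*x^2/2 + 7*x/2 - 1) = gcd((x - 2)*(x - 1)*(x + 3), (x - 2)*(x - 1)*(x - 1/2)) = x^2 - 3*x + 2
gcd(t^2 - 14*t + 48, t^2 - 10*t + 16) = t - 8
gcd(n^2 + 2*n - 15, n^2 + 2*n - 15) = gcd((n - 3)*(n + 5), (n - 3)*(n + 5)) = n^2 + 2*n - 15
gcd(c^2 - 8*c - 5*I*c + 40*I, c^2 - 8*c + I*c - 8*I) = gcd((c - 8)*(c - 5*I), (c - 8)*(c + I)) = c - 8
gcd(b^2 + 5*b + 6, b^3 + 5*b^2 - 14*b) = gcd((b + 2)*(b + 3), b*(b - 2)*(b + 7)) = 1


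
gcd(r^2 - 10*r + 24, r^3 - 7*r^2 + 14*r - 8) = r - 4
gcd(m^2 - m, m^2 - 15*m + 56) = 1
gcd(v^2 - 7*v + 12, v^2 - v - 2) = 1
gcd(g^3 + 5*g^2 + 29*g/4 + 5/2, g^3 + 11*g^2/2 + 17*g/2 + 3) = g^2 + 5*g/2 + 1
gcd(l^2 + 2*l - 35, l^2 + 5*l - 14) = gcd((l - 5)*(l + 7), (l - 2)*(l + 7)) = l + 7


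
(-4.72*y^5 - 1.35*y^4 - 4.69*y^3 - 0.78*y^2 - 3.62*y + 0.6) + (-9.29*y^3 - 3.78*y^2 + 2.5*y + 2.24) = -4.72*y^5 - 1.35*y^4 - 13.98*y^3 - 4.56*y^2 - 1.12*y + 2.84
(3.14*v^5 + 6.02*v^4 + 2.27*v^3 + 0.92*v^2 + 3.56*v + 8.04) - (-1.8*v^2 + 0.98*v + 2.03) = 3.14*v^5 + 6.02*v^4 + 2.27*v^3 + 2.72*v^2 + 2.58*v + 6.01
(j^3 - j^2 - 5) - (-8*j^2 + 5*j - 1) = j^3 + 7*j^2 - 5*j - 4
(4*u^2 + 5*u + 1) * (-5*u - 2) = -20*u^3 - 33*u^2 - 15*u - 2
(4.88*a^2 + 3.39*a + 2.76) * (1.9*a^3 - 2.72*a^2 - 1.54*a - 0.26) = 9.272*a^5 - 6.8326*a^4 - 11.492*a^3 - 13.9966*a^2 - 5.1318*a - 0.7176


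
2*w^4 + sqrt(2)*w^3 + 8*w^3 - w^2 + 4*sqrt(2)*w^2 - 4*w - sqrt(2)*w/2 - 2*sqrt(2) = (w + 4)*(w - sqrt(2)/2)*(sqrt(2)*w + 1)^2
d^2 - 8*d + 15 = (d - 5)*(d - 3)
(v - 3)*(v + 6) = v^2 + 3*v - 18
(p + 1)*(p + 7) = p^2 + 8*p + 7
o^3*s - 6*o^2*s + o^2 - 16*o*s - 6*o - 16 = (o - 8)*(o + 2)*(o*s + 1)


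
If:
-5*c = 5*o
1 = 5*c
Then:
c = 1/5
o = -1/5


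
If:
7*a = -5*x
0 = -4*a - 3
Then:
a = -3/4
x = 21/20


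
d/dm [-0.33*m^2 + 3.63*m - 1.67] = 3.63 - 0.66*m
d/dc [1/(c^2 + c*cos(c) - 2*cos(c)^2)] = (c*sin(c) - 2*c - 2*sin(2*c) - cos(c))/((c - cos(c))^2*(c + 2*cos(c))^2)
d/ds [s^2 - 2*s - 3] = 2*s - 2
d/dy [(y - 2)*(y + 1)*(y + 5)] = 3*y^2 + 8*y - 7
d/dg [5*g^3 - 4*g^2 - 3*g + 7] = 15*g^2 - 8*g - 3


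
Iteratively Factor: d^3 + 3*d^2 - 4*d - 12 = (d - 2)*(d^2 + 5*d + 6) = (d - 2)*(d + 2)*(d + 3)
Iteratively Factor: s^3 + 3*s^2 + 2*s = (s + 1)*(s^2 + 2*s) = s*(s + 1)*(s + 2)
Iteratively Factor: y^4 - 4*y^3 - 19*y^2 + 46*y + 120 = (y - 5)*(y^3 + y^2 - 14*y - 24) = (y - 5)*(y + 3)*(y^2 - 2*y - 8) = (y - 5)*(y + 2)*(y + 3)*(y - 4)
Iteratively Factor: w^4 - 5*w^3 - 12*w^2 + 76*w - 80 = (w - 5)*(w^3 - 12*w + 16) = (w - 5)*(w + 4)*(w^2 - 4*w + 4) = (w - 5)*(w - 2)*(w + 4)*(w - 2)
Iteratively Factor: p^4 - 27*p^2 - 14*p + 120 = (p - 5)*(p^3 + 5*p^2 - 2*p - 24) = (p - 5)*(p + 4)*(p^2 + p - 6) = (p - 5)*(p - 2)*(p + 4)*(p + 3)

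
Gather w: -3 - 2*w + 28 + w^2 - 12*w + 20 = w^2 - 14*w + 45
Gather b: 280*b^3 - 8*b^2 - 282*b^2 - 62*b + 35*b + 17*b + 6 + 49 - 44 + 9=280*b^3 - 290*b^2 - 10*b + 20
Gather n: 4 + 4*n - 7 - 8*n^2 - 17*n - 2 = -8*n^2 - 13*n - 5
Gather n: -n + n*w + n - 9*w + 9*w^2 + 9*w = n*w + 9*w^2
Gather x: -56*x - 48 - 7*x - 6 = -63*x - 54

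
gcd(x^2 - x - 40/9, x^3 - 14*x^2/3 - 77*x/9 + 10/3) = x + 5/3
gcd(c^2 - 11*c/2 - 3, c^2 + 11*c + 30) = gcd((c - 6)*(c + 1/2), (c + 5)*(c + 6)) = 1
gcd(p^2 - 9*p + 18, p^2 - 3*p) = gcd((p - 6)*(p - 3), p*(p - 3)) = p - 3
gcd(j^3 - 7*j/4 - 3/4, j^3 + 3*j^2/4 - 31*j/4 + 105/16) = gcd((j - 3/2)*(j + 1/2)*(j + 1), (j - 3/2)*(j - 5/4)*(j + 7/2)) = j - 3/2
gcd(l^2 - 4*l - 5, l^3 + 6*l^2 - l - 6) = l + 1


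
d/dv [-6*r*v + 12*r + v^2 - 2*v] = -6*r + 2*v - 2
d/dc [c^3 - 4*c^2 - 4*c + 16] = 3*c^2 - 8*c - 4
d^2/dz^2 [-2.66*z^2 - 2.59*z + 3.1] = -5.32000000000000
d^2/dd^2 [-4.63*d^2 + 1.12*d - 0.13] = -9.26000000000000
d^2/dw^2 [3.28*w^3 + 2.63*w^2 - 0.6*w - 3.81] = 19.68*w + 5.26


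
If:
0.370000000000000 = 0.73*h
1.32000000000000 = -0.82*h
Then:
No Solution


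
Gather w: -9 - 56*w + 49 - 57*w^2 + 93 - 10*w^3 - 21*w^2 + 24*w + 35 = -10*w^3 - 78*w^2 - 32*w + 168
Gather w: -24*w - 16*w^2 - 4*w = -16*w^2 - 28*w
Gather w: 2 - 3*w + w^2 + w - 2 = w^2 - 2*w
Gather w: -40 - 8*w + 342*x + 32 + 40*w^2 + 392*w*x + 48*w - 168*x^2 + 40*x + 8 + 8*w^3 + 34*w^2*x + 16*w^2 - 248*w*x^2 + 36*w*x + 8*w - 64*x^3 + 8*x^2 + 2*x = 8*w^3 + w^2*(34*x + 56) + w*(-248*x^2 + 428*x + 48) - 64*x^3 - 160*x^2 + 384*x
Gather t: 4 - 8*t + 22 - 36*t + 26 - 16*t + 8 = 60 - 60*t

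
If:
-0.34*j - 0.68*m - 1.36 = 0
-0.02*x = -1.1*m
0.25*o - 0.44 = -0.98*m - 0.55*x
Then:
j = -0.0363636363636364*x - 4.0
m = 0.0181818181818182*x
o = 1.76 - 2.27127272727273*x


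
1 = 1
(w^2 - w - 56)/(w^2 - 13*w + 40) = (w + 7)/(w - 5)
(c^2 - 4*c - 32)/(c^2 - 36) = (c^2 - 4*c - 32)/(c^2 - 36)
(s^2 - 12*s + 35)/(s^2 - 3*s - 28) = (s - 5)/(s + 4)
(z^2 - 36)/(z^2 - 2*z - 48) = (z - 6)/(z - 8)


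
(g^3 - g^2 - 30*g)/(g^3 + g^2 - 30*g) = (g^2 - g - 30)/(g^2 + g - 30)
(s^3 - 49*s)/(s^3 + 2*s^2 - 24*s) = (s^2 - 49)/(s^2 + 2*s - 24)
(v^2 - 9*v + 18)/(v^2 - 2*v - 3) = (v - 6)/(v + 1)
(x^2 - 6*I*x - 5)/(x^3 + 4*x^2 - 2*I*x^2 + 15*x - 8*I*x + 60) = (x - I)/(x^2 + x*(4 + 3*I) + 12*I)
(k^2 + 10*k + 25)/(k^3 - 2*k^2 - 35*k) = (k + 5)/(k*(k - 7))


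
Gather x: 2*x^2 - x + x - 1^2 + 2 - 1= 2*x^2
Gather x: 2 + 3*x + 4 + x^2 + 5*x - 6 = x^2 + 8*x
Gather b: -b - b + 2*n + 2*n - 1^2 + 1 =-2*b + 4*n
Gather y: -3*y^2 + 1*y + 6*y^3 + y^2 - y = 6*y^3 - 2*y^2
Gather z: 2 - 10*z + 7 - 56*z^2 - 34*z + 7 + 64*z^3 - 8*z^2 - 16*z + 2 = 64*z^3 - 64*z^2 - 60*z + 18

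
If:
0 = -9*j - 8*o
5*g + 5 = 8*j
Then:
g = -64*o/45 - 1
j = -8*o/9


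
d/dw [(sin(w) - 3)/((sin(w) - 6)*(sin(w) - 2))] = (6*sin(w) + cos(w)^2 - 13)*cos(w)/((sin(w) - 6)^2*(sin(w) - 2)^2)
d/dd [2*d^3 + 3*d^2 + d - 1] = 6*d^2 + 6*d + 1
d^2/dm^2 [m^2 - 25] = 2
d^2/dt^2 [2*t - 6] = 0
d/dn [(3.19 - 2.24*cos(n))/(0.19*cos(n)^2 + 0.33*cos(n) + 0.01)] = 9.18273645546373*(-0.4256*cos(n)^2 + 1.2122*cos(n) + 1.0751)*sin(n)/(-0.575757575757576*sin(n)^2 + 1.0*cos(n) + 0.606060606060606)^2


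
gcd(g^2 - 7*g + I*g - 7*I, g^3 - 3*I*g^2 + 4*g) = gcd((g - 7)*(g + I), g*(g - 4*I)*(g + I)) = g + I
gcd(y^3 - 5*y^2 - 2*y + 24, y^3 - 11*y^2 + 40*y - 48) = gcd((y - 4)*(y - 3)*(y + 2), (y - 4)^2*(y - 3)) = y^2 - 7*y + 12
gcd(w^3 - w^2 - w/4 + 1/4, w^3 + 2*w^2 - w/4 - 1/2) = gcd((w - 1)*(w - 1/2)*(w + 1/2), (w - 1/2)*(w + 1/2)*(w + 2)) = w^2 - 1/4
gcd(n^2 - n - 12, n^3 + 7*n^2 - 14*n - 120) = n - 4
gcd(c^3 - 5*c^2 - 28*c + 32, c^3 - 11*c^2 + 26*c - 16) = c^2 - 9*c + 8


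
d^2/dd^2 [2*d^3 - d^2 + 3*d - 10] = 12*d - 2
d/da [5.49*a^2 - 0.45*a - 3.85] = 10.98*a - 0.45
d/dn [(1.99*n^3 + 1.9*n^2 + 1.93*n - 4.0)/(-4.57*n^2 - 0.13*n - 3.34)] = (-9.0943*n^4 - 0.517399999999999*n^3 - 11.3667*n^2 - 49.252*n - 6.9662)/(20.8849*n^4 + 1.1882*n^3 + 30.5445*n^2 + 0.8684*n + 11.1556)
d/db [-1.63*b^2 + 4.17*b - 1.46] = 4.17 - 3.26*b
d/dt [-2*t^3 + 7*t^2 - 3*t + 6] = -6*t^2 + 14*t - 3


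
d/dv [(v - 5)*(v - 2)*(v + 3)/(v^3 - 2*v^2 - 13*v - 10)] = 2*(v^2 + 8*v + 10)/(v^4 + 6*v^3 + 13*v^2 + 12*v + 4)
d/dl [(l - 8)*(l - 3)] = 2*l - 11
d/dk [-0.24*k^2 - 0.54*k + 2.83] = -0.48*k - 0.54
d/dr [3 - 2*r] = -2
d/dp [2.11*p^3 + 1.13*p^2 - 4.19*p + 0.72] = 6.33*p^2 + 2.26*p - 4.19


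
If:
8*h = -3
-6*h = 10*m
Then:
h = -3/8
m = 9/40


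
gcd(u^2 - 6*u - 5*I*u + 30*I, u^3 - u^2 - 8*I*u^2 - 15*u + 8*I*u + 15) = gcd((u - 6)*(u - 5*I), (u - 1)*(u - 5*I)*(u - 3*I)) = u - 5*I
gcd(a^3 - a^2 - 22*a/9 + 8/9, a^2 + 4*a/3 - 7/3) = 1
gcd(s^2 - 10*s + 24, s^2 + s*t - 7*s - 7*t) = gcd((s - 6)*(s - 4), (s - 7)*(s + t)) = 1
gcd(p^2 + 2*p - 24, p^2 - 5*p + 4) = p - 4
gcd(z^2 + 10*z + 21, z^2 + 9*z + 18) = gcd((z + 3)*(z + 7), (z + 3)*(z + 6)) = z + 3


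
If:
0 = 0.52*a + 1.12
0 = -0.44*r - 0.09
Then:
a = -2.15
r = -0.20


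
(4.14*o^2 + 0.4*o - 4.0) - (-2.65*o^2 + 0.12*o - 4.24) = 6.79*o^2 + 0.28*o + 0.24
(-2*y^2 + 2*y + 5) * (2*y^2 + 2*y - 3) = -4*y^4 + 20*y^2 + 4*y - 15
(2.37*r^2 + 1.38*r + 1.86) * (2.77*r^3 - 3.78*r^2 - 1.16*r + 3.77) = 6.5649*r^5 - 5.136*r^4 - 2.8134*r^3 + 0.3033*r^2 + 3.045*r + 7.0122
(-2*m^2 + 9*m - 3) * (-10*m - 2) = 20*m^3 - 86*m^2 + 12*m + 6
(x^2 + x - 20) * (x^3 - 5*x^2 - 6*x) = x^5 - 4*x^4 - 31*x^3 + 94*x^2 + 120*x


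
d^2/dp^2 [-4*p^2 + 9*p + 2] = -8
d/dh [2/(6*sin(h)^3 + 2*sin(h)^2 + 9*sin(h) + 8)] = 2*(-4*sin(h) + 9*cos(2*h) - 18)*cos(h)/(6*sin(h)^3 + 2*sin(h)^2 + 9*sin(h) + 8)^2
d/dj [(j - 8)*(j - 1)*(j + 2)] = 3*j^2 - 14*j - 10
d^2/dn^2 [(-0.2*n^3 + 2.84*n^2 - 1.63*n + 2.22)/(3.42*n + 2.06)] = (-4.67856*n^3 - 8.45424000000003*n^2 - 5.09232*n + 99.003016)/(40.001688*n^3 + 72.283752*n^2 + 43.539336*n + 8.741816)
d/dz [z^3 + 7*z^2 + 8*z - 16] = 3*z^2 + 14*z + 8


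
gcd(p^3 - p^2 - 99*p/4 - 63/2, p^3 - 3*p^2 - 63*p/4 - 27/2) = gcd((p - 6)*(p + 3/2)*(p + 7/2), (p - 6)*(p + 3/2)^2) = p^2 - 9*p/2 - 9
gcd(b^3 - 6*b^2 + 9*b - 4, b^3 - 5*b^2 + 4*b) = b^2 - 5*b + 4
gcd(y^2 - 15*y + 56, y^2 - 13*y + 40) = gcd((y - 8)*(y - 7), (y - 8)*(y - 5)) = y - 8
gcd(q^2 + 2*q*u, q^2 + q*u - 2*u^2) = q + 2*u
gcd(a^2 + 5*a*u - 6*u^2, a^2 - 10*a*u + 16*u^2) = 1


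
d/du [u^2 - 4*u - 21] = 2*u - 4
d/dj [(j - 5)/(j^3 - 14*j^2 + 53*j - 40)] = (9 - 2*j)/(j^4 - 18*j^3 + 97*j^2 - 144*j + 64)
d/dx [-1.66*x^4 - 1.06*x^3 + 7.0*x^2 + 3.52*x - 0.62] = -6.64*x^3 - 3.18*x^2 + 14.0*x + 3.52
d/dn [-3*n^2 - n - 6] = -6*n - 1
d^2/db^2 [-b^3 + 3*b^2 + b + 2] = 6 - 6*b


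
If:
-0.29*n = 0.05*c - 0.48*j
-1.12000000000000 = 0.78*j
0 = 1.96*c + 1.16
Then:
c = -0.59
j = -1.44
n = -2.27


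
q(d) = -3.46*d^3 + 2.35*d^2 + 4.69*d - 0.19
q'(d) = -10.38*d^2 + 4.7*d + 4.69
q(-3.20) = 122.24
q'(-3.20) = -116.64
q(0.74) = 3.17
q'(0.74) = 2.48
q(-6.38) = 964.08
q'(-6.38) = -447.81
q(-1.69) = 15.30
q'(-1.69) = -32.90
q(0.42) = 1.94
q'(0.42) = 4.83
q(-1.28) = 4.91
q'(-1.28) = -18.33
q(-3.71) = 191.44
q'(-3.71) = -155.62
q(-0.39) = -1.46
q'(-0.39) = 1.28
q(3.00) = -58.39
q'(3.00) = -74.63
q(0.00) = -0.19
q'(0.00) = 4.69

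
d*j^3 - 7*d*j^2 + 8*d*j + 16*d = (j - 4)^2*(d*j + d)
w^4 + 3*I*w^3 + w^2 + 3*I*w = w*(w - I)*(w + I)*(w + 3*I)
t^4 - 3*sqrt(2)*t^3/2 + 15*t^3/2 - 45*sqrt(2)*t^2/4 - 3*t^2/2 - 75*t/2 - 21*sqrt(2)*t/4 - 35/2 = (t + 1/2)*(t + 7)*(t - 5*sqrt(2)/2)*(t + sqrt(2))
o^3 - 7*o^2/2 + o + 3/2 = (o - 3)*(o - 1)*(o + 1/2)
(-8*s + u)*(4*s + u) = -32*s^2 - 4*s*u + u^2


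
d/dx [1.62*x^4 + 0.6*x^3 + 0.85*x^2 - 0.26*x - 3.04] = 6.48*x^3 + 1.8*x^2 + 1.7*x - 0.26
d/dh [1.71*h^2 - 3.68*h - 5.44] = 3.42*h - 3.68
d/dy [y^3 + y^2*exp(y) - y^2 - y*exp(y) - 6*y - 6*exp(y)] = y^2*exp(y) + 3*y^2 + y*exp(y) - 2*y - 7*exp(y) - 6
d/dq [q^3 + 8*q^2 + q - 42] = 3*q^2 + 16*q + 1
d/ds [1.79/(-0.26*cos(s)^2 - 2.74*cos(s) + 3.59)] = -(0.9308*cos(s) + 4.9046)*sin(s)/(0.26*cos(s)^2 + 2.74*cos(s) - 3.59)^2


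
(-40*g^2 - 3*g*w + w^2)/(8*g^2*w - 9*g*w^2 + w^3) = (5*g + w)/(w*(-g + w))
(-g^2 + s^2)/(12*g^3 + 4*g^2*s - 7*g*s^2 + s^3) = (-g + s)/(12*g^2 - 8*g*s + s^2)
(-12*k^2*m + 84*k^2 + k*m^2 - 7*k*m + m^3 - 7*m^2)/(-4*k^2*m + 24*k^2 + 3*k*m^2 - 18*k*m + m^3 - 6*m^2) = (3*k*m - 21*k - m^2 + 7*m)/(k*m - 6*k - m^2 + 6*m)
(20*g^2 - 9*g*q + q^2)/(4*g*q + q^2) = (20*g^2 - 9*g*q + q^2)/(q*(4*g + q))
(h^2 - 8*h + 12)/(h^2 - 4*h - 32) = (-h^2 + 8*h - 12)/(-h^2 + 4*h + 32)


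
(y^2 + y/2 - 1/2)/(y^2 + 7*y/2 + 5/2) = (2*y - 1)/(2*y + 5)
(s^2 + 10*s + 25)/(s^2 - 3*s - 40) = (s + 5)/(s - 8)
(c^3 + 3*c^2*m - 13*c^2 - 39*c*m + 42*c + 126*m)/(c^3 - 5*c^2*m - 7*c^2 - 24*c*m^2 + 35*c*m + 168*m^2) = (c - 6)/(c - 8*m)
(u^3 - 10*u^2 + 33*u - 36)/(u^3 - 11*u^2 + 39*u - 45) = (u - 4)/(u - 5)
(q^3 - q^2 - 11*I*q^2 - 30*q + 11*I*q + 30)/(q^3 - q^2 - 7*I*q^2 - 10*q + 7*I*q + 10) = (q - 6*I)/(q - 2*I)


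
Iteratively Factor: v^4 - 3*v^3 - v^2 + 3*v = (v - 3)*(v^3 - v) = (v - 3)*(v - 1)*(v^2 + v) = (v - 3)*(v - 1)*(v + 1)*(v)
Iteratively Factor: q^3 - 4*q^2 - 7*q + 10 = (q - 5)*(q^2 + q - 2) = (q - 5)*(q - 1)*(q + 2)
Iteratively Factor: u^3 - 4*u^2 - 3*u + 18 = (u + 2)*(u^2 - 6*u + 9) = (u - 3)*(u + 2)*(u - 3)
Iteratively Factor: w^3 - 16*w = (w - 4)*(w^2 + 4*w) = w*(w - 4)*(w + 4)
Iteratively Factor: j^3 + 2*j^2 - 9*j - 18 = (j + 3)*(j^2 - j - 6) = (j + 2)*(j + 3)*(j - 3)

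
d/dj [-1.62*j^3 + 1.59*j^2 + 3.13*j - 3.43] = -4.86*j^2 + 3.18*j + 3.13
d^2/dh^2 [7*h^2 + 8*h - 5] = 14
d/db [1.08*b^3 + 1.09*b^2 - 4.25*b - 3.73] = 3.24*b^2 + 2.18*b - 4.25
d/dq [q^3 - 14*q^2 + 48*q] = 3*q^2 - 28*q + 48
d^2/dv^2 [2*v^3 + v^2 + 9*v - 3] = 12*v + 2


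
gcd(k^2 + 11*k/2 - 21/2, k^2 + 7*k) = k + 7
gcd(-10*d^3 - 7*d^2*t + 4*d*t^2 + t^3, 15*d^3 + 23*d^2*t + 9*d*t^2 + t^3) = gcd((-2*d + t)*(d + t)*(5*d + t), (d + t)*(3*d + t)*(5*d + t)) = 5*d^2 + 6*d*t + t^2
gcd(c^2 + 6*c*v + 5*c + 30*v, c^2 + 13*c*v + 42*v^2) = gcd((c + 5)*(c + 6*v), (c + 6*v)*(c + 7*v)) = c + 6*v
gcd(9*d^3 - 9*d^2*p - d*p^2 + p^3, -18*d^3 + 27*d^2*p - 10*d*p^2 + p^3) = 3*d^2 - 4*d*p + p^2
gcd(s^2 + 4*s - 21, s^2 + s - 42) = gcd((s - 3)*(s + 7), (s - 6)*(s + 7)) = s + 7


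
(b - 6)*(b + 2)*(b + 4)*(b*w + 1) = b^4*w + b^3 - 28*b^2*w - 48*b*w - 28*b - 48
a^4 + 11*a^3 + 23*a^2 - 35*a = a*(a - 1)*(a + 5)*(a + 7)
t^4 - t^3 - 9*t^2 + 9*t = t*(t - 3)*(t - 1)*(t + 3)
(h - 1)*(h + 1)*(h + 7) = h^3 + 7*h^2 - h - 7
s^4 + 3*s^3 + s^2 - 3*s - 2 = (s - 1)*(s + 1)^2*(s + 2)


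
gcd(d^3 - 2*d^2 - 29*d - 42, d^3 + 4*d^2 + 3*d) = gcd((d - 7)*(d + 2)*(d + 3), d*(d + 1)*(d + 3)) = d + 3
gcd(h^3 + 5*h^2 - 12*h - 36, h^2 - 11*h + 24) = h - 3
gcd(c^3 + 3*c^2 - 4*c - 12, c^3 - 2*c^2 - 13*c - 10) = c + 2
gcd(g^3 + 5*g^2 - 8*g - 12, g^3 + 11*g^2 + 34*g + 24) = g^2 + 7*g + 6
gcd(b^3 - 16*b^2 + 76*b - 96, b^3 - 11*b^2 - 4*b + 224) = b - 8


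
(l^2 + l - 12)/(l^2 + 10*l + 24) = (l - 3)/(l + 6)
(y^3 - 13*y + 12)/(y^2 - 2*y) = (y^3 - 13*y + 12)/(y*(y - 2))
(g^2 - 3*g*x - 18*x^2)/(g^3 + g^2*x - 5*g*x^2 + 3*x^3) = (g - 6*x)/(g^2 - 2*g*x + x^2)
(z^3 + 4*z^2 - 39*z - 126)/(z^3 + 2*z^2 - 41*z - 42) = (z + 3)/(z + 1)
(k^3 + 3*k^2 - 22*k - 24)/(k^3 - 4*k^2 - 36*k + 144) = (k + 1)/(k - 6)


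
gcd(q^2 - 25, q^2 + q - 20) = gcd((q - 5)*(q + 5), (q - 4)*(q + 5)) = q + 5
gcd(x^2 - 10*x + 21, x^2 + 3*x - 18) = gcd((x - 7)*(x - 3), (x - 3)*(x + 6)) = x - 3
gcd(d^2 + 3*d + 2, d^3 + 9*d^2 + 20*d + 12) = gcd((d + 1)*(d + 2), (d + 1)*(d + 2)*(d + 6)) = d^2 + 3*d + 2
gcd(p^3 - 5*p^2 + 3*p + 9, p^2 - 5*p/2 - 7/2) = p + 1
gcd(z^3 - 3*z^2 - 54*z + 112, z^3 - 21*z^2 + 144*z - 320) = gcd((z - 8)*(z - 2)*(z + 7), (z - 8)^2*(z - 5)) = z - 8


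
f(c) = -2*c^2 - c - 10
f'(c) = -4*c - 1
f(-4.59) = -47.55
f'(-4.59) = 17.36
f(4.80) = -60.88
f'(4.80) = -20.20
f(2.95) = -30.36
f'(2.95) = -12.80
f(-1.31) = -12.12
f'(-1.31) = 4.24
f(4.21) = -49.66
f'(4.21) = -17.84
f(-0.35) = -9.90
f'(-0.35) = 0.40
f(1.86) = -18.78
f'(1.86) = -8.44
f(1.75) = -17.88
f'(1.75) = -8.00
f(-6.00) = -76.00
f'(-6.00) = 23.00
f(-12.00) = -286.00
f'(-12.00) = 47.00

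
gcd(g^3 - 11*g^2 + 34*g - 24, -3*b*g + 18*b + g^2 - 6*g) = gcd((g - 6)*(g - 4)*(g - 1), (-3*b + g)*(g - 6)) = g - 6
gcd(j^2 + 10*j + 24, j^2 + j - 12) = j + 4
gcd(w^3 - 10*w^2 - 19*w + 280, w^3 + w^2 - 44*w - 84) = w - 7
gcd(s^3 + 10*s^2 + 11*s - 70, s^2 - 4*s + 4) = s - 2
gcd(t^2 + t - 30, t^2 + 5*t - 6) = t + 6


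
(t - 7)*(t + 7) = t^2 - 49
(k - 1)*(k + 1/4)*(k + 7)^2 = k^4 + 53*k^3/4 + 153*k^2/4 - 161*k/4 - 49/4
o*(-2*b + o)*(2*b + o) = -4*b^2*o + o^3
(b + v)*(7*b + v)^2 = 49*b^3 + 63*b^2*v + 15*b*v^2 + v^3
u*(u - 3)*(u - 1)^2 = u^4 - 5*u^3 + 7*u^2 - 3*u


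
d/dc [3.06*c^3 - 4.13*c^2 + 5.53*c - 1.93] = 9.18*c^2 - 8.26*c + 5.53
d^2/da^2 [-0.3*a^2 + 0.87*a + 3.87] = -0.600000000000000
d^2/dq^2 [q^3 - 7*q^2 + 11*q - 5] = 6*q - 14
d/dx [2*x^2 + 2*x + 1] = 4*x + 2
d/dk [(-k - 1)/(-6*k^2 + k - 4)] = (6*k^2 - k - (k + 1)*(12*k - 1) + 4)/(6*k^2 - k + 4)^2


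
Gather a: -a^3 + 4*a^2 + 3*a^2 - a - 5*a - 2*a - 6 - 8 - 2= -a^3 + 7*a^2 - 8*a - 16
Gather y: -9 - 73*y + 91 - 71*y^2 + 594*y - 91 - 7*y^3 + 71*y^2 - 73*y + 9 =-7*y^3 + 448*y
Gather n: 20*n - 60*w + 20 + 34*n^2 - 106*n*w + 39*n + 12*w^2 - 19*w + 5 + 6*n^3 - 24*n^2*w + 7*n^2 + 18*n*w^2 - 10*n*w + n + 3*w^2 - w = 6*n^3 + n^2*(41 - 24*w) + n*(18*w^2 - 116*w + 60) + 15*w^2 - 80*w + 25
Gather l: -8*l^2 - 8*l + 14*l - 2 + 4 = -8*l^2 + 6*l + 2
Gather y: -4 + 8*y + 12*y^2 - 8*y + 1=12*y^2 - 3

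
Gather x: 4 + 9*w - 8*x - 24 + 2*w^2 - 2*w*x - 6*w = 2*w^2 + 3*w + x*(-2*w - 8) - 20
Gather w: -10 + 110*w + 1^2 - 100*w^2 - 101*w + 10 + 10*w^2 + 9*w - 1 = -90*w^2 + 18*w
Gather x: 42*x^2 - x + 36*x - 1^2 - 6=42*x^2 + 35*x - 7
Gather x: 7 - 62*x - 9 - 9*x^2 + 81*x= -9*x^2 + 19*x - 2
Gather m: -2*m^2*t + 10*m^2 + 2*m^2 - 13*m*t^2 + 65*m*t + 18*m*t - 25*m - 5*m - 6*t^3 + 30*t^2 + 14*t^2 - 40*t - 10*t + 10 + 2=m^2*(12 - 2*t) + m*(-13*t^2 + 83*t - 30) - 6*t^3 + 44*t^2 - 50*t + 12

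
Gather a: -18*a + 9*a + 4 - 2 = 2 - 9*a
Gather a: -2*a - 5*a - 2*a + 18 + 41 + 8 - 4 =63 - 9*a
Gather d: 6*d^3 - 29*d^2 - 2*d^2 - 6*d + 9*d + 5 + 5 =6*d^3 - 31*d^2 + 3*d + 10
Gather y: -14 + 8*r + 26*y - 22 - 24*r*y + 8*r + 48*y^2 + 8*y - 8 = 16*r + 48*y^2 + y*(34 - 24*r) - 44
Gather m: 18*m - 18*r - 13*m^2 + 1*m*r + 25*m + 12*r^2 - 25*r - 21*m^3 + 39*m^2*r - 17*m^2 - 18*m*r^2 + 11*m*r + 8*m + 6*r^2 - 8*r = -21*m^3 + m^2*(39*r - 30) + m*(-18*r^2 + 12*r + 51) + 18*r^2 - 51*r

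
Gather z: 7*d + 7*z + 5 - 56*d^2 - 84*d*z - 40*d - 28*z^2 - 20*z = -56*d^2 - 33*d - 28*z^2 + z*(-84*d - 13) + 5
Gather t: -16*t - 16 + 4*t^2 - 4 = 4*t^2 - 16*t - 20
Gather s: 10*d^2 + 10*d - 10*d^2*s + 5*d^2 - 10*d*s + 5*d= 15*d^2 + 15*d + s*(-10*d^2 - 10*d)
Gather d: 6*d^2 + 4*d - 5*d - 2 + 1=6*d^2 - d - 1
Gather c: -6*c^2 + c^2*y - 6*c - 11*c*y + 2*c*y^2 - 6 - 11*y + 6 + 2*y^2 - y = c^2*(y - 6) + c*(2*y^2 - 11*y - 6) + 2*y^2 - 12*y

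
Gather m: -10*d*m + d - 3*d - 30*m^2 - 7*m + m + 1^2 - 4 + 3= -2*d - 30*m^2 + m*(-10*d - 6)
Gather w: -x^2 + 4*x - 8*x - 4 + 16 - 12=-x^2 - 4*x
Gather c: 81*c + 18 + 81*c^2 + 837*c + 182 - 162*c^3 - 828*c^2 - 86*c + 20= -162*c^3 - 747*c^2 + 832*c + 220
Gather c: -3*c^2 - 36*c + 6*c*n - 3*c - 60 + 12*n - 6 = -3*c^2 + c*(6*n - 39) + 12*n - 66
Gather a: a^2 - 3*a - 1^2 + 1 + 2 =a^2 - 3*a + 2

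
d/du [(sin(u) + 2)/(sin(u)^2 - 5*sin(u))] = (-cos(u) - 4/tan(u) + 10*cos(u)/sin(u)^2)/(sin(u) - 5)^2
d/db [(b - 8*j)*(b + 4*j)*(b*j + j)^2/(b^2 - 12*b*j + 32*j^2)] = 2*j^2*(b^3 - 4*b^2*j + b^2 - 16*b*j^2 - 8*b*j - 16*j^2 - 4*j)/(b^2 - 8*b*j + 16*j^2)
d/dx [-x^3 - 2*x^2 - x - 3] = -3*x^2 - 4*x - 1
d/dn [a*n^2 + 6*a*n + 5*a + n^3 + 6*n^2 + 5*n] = 2*a*n + 6*a + 3*n^2 + 12*n + 5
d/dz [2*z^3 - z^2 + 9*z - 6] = 6*z^2 - 2*z + 9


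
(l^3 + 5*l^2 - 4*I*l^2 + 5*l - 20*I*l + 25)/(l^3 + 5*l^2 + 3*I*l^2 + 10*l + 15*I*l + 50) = (l^2 - 4*I*l + 5)/(l^2 + 3*I*l + 10)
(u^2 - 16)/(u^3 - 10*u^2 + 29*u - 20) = (u + 4)/(u^2 - 6*u + 5)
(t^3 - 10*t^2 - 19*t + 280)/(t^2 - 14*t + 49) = (t^2 - 3*t - 40)/(t - 7)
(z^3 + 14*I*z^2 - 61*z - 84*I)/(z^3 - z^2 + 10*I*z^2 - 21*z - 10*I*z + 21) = (z + 4*I)/(z - 1)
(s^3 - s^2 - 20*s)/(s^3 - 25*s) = (s + 4)/(s + 5)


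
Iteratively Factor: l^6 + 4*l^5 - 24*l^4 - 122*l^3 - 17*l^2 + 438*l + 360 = (l + 1)*(l^5 + 3*l^4 - 27*l^3 - 95*l^2 + 78*l + 360) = (l - 5)*(l + 1)*(l^4 + 8*l^3 + 13*l^2 - 30*l - 72) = (l - 5)*(l + 1)*(l + 4)*(l^3 + 4*l^2 - 3*l - 18) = (l - 5)*(l + 1)*(l + 3)*(l + 4)*(l^2 + l - 6) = (l - 5)*(l - 2)*(l + 1)*(l + 3)*(l + 4)*(l + 3)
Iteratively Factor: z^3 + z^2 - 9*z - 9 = (z + 3)*(z^2 - 2*z - 3) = (z - 3)*(z + 3)*(z + 1)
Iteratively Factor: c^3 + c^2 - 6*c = (c - 2)*(c^2 + 3*c) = c*(c - 2)*(c + 3)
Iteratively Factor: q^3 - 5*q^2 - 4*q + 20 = (q + 2)*(q^2 - 7*q + 10) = (q - 2)*(q + 2)*(q - 5)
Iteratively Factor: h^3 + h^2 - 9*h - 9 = (h + 3)*(h^2 - 2*h - 3) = (h + 1)*(h + 3)*(h - 3)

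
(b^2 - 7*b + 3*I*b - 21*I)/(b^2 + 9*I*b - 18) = (b - 7)/(b + 6*I)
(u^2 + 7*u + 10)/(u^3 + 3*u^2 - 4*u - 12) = (u + 5)/(u^2 + u - 6)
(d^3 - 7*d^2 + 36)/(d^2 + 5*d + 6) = (d^2 - 9*d + 18)/(d + 3)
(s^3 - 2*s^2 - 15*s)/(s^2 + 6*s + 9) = s*(s - 5)/(s + 3)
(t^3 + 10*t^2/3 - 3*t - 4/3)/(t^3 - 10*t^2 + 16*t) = (3*t^3 + 10*t^2 - 9*t - 4)/(3*t*(t^2 - 10*t + 16))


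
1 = 1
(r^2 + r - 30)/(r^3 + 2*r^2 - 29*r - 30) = 1/(r + 1)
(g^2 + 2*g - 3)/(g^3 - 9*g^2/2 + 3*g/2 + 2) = 2*(g + 3)/(2*g^2 - 7*g - 4)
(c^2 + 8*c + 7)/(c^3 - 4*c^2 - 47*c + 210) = (c + 1)/(c^2 - 11*c + 30)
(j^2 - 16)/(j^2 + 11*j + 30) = (j^2 - 16)/(j^2 + 11*j + 30)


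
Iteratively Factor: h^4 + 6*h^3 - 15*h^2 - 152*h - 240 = (h - 5)*(h^3 + 11*h^2 + 40*h + 48) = (h - 5)*(h + 4)*(h^2 + 7*h + 12) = (h - 5)*(h + 4)^2*(h + 3)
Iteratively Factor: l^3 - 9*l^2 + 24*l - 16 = (l - 4)*(l^2 - 5*l + 4) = (l - 4)^2*(l - 1)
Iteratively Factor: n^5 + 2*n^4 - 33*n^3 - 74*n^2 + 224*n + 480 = (n + 4)*(n^4 - 2*n^3 - 25*n^2 + 26*n + 120) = (n - 3)*(n + 4)*(n^3 + n^2 - 22*n - 40) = (n - 3)*(n + 2)*(n + 4)*(n^2 - n - 20) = (n - 5)*(n - 3)*(n + 2)*(n + 4)*(n + 4)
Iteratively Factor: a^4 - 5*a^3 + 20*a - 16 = (a - 1)*(a^3 - 4*a^2 - 4*a + 16) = (a - 4)*(a - 1)*(a^2 - 4) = (a - 4)*(a - 1)*(a + 2)*(a - 2)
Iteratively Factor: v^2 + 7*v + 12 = (v + 3)*(v + 4)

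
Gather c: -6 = -6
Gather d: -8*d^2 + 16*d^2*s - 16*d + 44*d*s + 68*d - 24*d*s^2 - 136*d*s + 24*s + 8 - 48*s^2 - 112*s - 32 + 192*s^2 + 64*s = d^2*(16*s - 8) + d*(-24*s^2 - 92*s + 52) + 144*s^2 - 24*s - 24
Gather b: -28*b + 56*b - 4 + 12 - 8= 28*b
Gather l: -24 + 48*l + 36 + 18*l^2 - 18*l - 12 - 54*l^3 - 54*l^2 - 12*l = -54*l^3 - 36*l^2 + 18*l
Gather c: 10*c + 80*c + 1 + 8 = 90*c + 9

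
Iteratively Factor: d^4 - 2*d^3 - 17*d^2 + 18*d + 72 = (d - 4)*(d^3 + 2*d^2 - 9*d - 18) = (d - 4)*(d - 3)*(d^2 + 5*d + 6) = (d - 4)*(d - 3)*(d + 3)*(d + 2)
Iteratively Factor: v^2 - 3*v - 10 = (v - 5)*(v + 2)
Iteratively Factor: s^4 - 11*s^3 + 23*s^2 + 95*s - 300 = (s + 3)*(s^3 - 14*s^2 + 65*s - 100) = (s - 5)*(s + 3)*(s^2 - 9*s + 20) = (s - 5)*(s - 4)*(s + 3)*(s - 5)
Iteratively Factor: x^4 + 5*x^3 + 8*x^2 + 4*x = (x)*(x^3 + 5*x^2 + 8*x + 4) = x*(x + 1)*(x^2 + 4*x + 4) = x*(x + 1)*(x + 2)*(x + 2)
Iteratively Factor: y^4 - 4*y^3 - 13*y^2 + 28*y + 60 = (y + 2)*(y^3 - 6*y^2 - y + 30) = (y - 3)*(y + 2)*(y^2 - 3*y - 10) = (y - 5)*(y - 3)*(y + 2)*(y + 2)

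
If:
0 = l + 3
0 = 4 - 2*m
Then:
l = -3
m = 2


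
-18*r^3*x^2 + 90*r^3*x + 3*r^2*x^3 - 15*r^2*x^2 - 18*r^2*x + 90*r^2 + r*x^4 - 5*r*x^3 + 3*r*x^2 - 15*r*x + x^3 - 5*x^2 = (-3*r + x)*(6*r + x)*(x - 5)*(r*x + 1)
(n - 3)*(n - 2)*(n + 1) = n^3 - 4*n^2 + n + 6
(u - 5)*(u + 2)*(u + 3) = u^3 - 19*u - 30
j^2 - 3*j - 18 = (j - 6)*(j + 3)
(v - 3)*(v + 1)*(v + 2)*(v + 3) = v^4 + 3*v^3 - 7*v^2 - 27*v - 18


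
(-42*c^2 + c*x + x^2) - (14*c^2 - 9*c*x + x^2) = -56*c^2 + 10*c*x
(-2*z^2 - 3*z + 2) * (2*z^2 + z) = -4*z^4 - 8*z^3 + z^2 + 2*z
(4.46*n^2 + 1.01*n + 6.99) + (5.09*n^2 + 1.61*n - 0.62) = 9.55*n^2 + 2.62*n + 6.37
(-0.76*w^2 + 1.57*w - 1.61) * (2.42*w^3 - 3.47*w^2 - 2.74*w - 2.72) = -1.8392*w^5 + 6.4366*w^4 - 7.2617*w^3 + 3.3521*w^2 + 0.141*w + 4.3792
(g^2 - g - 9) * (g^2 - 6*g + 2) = g^4 - 7*g^3 - g^2 + 52*g - 18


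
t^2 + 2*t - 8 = (t - 2)*(t + 4)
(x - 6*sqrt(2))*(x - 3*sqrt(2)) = x^2 - 9*sqrt(2)*x + 36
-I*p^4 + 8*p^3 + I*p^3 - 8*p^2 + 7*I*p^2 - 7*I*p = p*(p + I)*(p + 7*I)*(-I*p + I)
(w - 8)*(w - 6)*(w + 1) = w^3 - 13*w^2 + 34*w + 48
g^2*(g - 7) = g^3 - 7*g^2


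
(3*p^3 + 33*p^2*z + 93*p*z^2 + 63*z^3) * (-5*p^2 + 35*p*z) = -15*p^5 - 60*p^4*z + 690*p^3*z^2 + 2940*p^2*z^3 + 2205*p*z^4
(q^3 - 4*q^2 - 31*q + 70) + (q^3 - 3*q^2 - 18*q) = 2*q^3 - 7*q^2 - 49*q + 70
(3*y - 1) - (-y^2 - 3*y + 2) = y^2 + 6*y - 3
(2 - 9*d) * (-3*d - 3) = 27*d^2 + 21*d - 6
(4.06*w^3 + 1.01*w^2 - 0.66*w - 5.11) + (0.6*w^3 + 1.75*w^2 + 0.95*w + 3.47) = 4.66*w^3 + 2.76*w^2 + 0.29*w - 1.64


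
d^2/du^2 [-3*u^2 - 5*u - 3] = -6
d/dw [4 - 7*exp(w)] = -7*exp(w)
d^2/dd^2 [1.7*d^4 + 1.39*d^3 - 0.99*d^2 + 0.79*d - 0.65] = 20.4*d^2 + 8.34*d - 1.98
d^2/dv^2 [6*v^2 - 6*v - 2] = 12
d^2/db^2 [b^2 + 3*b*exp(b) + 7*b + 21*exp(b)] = 3*b*exp(b) + 27*exp(b) + 2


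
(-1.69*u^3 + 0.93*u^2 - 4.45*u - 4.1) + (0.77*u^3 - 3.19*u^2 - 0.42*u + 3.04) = -0.92*u^3 - 2.26*u^2 - 4.87*u - 1.06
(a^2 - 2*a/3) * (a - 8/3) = a^3 - 10*a^2/3 + 16*a/9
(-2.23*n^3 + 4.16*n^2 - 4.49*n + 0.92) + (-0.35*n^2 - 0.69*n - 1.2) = -2.23*n^3 + 3.81*n^2 - 5.18*n - 0.28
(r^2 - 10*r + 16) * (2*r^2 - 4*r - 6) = 2*r^4 - 24*r^3 + 66*r^2 - 4*r - 96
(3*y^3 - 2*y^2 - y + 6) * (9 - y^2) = -3*y^5 + 2*y^4 + 28*y^3 - 24*y^2 - 9*y + 54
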